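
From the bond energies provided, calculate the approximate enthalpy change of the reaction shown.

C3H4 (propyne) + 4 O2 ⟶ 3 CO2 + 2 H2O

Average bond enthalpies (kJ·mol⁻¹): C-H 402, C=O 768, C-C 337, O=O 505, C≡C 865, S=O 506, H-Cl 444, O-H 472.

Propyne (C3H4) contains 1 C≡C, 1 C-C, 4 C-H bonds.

Bonds broken (reactants):
  C≡C: 1 × 865 = 865
  C-C: 1 × 337 = 337
  C-H: 4 × 402 = 1608
  O=O: 4 × 505 = 2020
  Σ(broken) = 4830 kJ
Bonds formed (products):
  C=O: 6 × 768 = 4608
  O-H: 4 × 472 = 1888
  Σ(formed) = 6496 kJ
ΔH = Σ(broken) − Σ(formed) = 4830 − 6496 = −1666 kJ

ΔH ≈ −1666 kJ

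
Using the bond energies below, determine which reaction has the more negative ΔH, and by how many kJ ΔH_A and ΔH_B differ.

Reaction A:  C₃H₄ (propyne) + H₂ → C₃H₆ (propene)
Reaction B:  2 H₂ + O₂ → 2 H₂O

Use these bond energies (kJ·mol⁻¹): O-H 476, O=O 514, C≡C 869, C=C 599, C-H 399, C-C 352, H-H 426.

Reaction A:
  Bonds broken (reactants):
    C≡C: 1 × 869 = 869
    C-C: 1 × 352 = 352
    C-H: 4 × 399 = 1596
    H-H: 1 × 426 = 426
    Σ(broken) = 3243 kJ
  Bonds formed (products):
    C-C: 1 × 352 = 352
    C-H: 6 × 399 = 2394
    C=C: 1 × 599 = 599
    Σ(formed) = 3345 kJ
  ΔH_A = 3243 − 3345 = −102 kJ
Reaction B:
  Bonds broken (reactants):
    H-H: 2 × 426 = 852
    O=O: 1 × 514 = 514
    Σ(broken) = 1366 kJ
  Bonds formed (products):
    O-H: 4 × 476 = 1904
    Σ(formed) = 1904 kJ
  ΔH_B = 1366 − 1904 = −538 kJ
ΔH_A − ΔH_B = +436 kJ, so reaction B has the more negative ΔH; |ΔH_A − ΔH_B| = 436 kJ.

Reaction B, by 436 kJ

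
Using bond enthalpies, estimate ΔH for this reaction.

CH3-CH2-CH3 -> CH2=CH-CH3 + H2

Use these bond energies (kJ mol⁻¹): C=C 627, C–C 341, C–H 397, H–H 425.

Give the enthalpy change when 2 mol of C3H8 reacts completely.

Bonds broken (reactants):
  C–C: 2 × 341 = 682
  C–H: 8 × 397 = 3176
  Σ(broken) = 3858 kJ
Bonds formed (products):
  C–C: 1 × 341 = 341
  C–H: 6 × 397 = 2382
  C=C: 1 × 627 = 627
  H–H: 1 × 425 = 425
  Σ(formed) = 3775 kJ
ΔH = Σ(broken) − Σ(formed) = 3858 − 3775 = +83 kJ
For 2× the reaction as written: 2 × (+83) = +166 kJ

ΔH = +166 kJ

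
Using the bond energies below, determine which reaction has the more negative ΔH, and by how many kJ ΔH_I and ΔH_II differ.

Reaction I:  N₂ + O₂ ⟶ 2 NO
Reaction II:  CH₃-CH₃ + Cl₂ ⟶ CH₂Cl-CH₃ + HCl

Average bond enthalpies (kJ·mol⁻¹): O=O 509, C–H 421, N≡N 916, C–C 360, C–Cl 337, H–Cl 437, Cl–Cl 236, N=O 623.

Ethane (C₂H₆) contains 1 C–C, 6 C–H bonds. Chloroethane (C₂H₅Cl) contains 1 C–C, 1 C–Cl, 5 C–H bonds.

Reaction I:
  Bonds broken (reactants):
    N≡N: 1 × 916 = 916
    O=O: 1 × 509 = 509
    Σ(broken) = 1425 kJ
  Bonds formed (products):
    N=O: 2 × 623 = 1246
    Σ(formed) = 1246 kJ
  ΔH_I = 1425 − 1246 = +179 kJ
Reaction II:
  Bonds broken (reactants):
    C–C: 1 × 360 = 360
    C–H: 6 × 421 = 2526
    Cl–Cl: 1 × 236 = 236
    Σ(broken) = 3122 kJ
  Bonds formed (products):
    C–C: 1 × 360 = 360
    C–Cl: 1 × 337 = 337
    C–H: 5 × 421 = 2105
    H–Cl: 1 × 437 = 437
    Σ(formed) = 3239 kJ
  ΔH_II = 3122 − 3239 = −117 kJ
ΔH_I − ΔH_II = +296 kJ, so reaction II has the more negative ΔH; |ΔH_I − ΔH_II| = 296 kJ.

Reaction II, by 296 kJ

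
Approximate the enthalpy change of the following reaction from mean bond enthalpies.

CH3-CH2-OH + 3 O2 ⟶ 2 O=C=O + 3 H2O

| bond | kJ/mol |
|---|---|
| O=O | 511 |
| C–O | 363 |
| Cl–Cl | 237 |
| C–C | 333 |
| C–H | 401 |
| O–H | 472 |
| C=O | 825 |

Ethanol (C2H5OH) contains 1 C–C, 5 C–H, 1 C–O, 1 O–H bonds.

Bonds broken (reactants):
  C–C: 1 × 333 = 333
  C–H: 5 × 401 = 2005
  C–O: 1 × 363 = 363
  O–H: 1 × 472 = 472
  O=O: 3 × 511 = 1533
  Σ(broken) = 4706 kJ
Bonds formed (products):
  C=O: 4 × 825 = 3300
  O–H: 6 × 472 = 2832
  Σ(formed) = 6132 kJ
ΔH = Σ(broken) − Σ(formed) = 4706 − 6132 = −1426 kJ

ΔH ≈ −1426 kJ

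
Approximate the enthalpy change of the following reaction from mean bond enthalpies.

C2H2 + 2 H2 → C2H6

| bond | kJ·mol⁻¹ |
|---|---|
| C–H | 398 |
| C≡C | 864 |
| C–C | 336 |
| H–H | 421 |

Bonds broken (reactants):
  C≡C: 1 × 864 = 864
  C–H: 2 × 398 = 796
  H–H: 2 × 421 = 842
  Σ(broken) = 2502 kJ
Bonds formed (products):
  C–C: 1 × 336 = 336
  C–H: 6 × 398 = 2388
  Σ(formed) = 2724 kJ
ΔH = Σ(broken) − Σ(formed) = 2502 − 2724 = −222 kJ

ΔH ≈ −222 kJ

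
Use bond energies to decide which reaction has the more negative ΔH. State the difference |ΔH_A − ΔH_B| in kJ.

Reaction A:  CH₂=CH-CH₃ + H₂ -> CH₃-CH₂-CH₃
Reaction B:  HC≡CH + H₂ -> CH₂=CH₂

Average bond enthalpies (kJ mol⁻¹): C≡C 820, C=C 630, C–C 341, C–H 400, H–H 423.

Reaction A:
  Bonds broken (reactants):
    C–C: 1 × 341 = 341
    C–H: 6 × 400 = 2400
    C=C: 1 × 630 = 630
    H–H: 1 × 423 = 423
    Σ(broken) = 3794 kJ
  Bonds formed (products):
    C–C: 2 × 341 = 682
    C–H: 8 × 400 = 3200
    Σ(formed) = 3882 kJ
  ΔH_A = 3794 − 3882 = −88 kJ
Reaction B:
  Bonds broken (reactants):
    C≡C: 1 × 820 = 820
    C–H: 2 × 400 = 800
    H–H: 1 × 423 = 423
    Σ(broken) = 2043 kJ
  Bonds formed (products):
    C–H: 4 × 400 = 1600
    C=C: 1 × 630 = 630
    Σ(formed) = 2230 kJ
  ΔH_B = 2043 − 2230 = −187 kJ
ΔH_A − ΔH_B = +99 kJ, so reaction B has the more negative ΔH; |ΔH_A − ΔH_B| = 99 kJ.

Reaction B, by 99 kJ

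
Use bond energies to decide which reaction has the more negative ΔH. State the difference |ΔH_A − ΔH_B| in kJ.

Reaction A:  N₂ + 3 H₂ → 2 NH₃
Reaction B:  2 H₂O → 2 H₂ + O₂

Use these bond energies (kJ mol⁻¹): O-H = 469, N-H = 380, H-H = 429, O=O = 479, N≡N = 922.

Reaction A:
  Bonds broken (reactants):
    H-H: 3 × 429 = 1287
    N≡N: 1 × 922 = 922
    Σ(broken) = 2209 kJ
  Bonds formed (products):
    N-H: 6 × 380 = 2280
    Σ(formed) = 2280 kJ
  ΔH_A = 2209 − 2280 = −71 kJ
Reaction B:
  Bonds broken (reactants):
    O-H: 4 × 469 = 1876
    Σ(broken) = 1876 kJ
  Bonds formed (products):
    H-H: 2 × 429 = 858
    O=O: 1 × 479 = 479
    Σ(formed) = 1337 kJ
  ΔH_B = 1876 − 1337 = +539 kJ
ΔH_A − ΔH_B = −610 kJ, so reaction A has the more negative ΔH; |ΔH_A − ΔH_B| = 610 kJ.

Reaction A, by 610 kJ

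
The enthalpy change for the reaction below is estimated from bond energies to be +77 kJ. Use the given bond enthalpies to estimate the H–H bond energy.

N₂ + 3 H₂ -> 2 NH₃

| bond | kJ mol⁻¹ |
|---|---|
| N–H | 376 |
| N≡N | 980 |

Let D be the H–H bond energy.
Σ(broken) = 3×D + 1×980 = 980 + 3D
Σ(formed) = 6×376 = 2256
ΔH = Σ(broken) − Σ(formed) = (980 + 3D) − (2256) = −1276 + 3D
Setting this equal to +77 kJ gives 3D = 1353, so D = 451 kJ/mol.

D(H–H) ≈ 451 kJ/mol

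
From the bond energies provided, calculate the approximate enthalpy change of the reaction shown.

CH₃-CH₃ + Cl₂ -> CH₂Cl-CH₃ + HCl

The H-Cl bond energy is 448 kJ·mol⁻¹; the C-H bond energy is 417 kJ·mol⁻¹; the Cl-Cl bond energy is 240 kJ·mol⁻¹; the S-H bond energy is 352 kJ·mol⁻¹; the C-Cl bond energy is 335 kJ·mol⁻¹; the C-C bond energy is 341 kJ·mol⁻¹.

Bonds broken (reactants):
  C-C: 1 × 341 = 341
  C-H: 6 × 417 = 2502
  Cl-Cl: 1 × 240 = 240
  Σ(broken) = 3083 kJ
Bonds formed (products):
  C-C: 1 × 341 = 341
  C-Cl: 1 × 335 = 335
  C-H: 5 × 417 = 2085
  H-Cl: 1 × 448 = 448
  Σ(formed) = 3209 kJ
ΔH = Σ(broken) − Σ(formed) = 3083 − 3209 = −126 kJ

ΔH ≈ −126 kJ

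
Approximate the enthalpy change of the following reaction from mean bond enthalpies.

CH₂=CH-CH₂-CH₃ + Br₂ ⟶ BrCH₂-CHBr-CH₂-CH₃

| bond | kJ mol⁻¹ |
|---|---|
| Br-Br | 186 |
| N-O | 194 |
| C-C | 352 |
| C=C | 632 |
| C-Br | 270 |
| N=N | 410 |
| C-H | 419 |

Bonds broken (reactants):
  Br-Br: 1 × 186 = 186
  C-C: 2 × 352 = 704
  C-H: 8 × 419 = 3352
  C=C: 1 × 632 = 632
  Σ(broken) = 4874 kJ
Bonds formed (products):
  C-Br: 2 × 270 = 540
  C-C: 3 × 352 = 1056
  C-H: 8 × 419 = 3352
  Σ(formed) = 4948 kJ
ΔH = Σ(broken) − Σ(formed) = 4874 − 4948 = −74 kJ

ΔH ≈ −74 kJ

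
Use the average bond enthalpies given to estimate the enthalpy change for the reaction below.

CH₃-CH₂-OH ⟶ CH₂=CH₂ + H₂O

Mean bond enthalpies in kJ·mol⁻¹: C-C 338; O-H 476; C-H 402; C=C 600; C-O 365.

Bonds broken (reactants):
  C-C: 1 × 338 = 338
  C-H: 5 × 402 = 2010
  C-O: 1 × 365 = 365
  O-H: 1 × 476 = 476
  Σ(broken) = 3189 kJ
Bonds formed (products):
  C-H: 4 × 402 = 1608
  C=C: 1 × 600 = 600
  O-H: 2 × 476 = 952
  Σ(formed) = 3160 kJ
ΔH = Σ(broken) − Σ(formed) = 3189 − 3160 = +29 kJ

ΔH ≈ +29 kJ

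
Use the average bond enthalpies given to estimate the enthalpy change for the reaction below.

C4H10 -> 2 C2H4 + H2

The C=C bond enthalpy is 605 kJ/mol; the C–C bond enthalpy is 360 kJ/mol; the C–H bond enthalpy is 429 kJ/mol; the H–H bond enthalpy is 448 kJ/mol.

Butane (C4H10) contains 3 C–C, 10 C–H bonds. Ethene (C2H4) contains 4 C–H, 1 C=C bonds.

ΔH ≈ +280 kJ

Bonds broken (reactants):
  C–C: 3 × 360 = 1080
  C–H: 10 × 429 = 4290
  Σ(broken) = 5370 kJ
Bonds formed (products):
  C–H: 8 × 429 = 3432
  C=C: 2 × 605 = 1210
  H–H: 1 × 448 = 448
  Σ(formed) = 5090 kJ
ΔH = Σ(broken) − Σ(formed) = 5370 − 5090 = +280 kJ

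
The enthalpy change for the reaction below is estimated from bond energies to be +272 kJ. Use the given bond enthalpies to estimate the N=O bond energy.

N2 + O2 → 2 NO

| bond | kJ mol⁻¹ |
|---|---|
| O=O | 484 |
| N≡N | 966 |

Let D be the N=O bond energy.
Σ(broken) = 1×966 + 1×484 = 1450
Σ(formed) = 2×D = 2D
ΔH = Σ(broken) − Σ(formed) = (1450) − (2D) = +1450 − 2D
Setting this equal to +272 kJ gives 2D = 1178, so D = 589 kJ/mol.

D(N=O) ≈ 589 kJ/mol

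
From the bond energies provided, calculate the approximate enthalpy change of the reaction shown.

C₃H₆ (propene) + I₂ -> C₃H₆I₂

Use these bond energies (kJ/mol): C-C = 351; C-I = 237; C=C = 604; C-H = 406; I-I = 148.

ΔH ≈ −73 kJ

Bonds broken (reactants):
  C-C: 1 × 351 = 351
  C-H: 6 × 406 = 2436
  C=C: 1 × 604 = 604
  I-I: 1 × 148 = 148
  Σ(broken) = 3539 kJ
Bonds formed (products):
  C-C: 2 × 351 = 702
  C-H: 6 × 406 = 2436
  C-I: 2 × 237 = 474
  Σ(formed) = 3612 kJ
ΔH = Σ(broken) − Σ(formed) = 3539 − 3612 = −73 kJ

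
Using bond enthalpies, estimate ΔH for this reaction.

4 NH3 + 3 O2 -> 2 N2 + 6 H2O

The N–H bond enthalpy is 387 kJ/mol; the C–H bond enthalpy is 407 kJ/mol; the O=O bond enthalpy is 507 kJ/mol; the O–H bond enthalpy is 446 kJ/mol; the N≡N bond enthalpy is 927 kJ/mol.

ΔH ≈ −1041 kJ

Bonds broken (reactants):
  N–H: 12 × 387 = 4644
  O=O: 3 × 507 = 1521
  Σ(broken) = 6165 kJ
Bonds formed (products):
  N≡N: 2 × 927 = 1854
  O–H: 12 × 446 = 5352
  Σ(formed) = 7206 kJ
ΔH = Σ(broken) − Σ(formed) = 6165 − 7206 = −1041 kJ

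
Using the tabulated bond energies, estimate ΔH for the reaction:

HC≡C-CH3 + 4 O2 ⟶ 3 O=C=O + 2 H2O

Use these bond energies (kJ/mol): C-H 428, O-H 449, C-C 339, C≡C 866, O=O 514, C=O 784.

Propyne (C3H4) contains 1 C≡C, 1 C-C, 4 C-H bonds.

ΔH ≈ −1527 kJ

Bonds broken (reactants):
  C≡C: 1 × 866 = 866
  C-C: 1 × 339 = 339
  C-H: 4 × 428 = 1712
  O=O: 4 × 514 = 2056
  Σ(broken) = 4973 kJ
Bonds formed (products):
  C=O: 6 × 784 = 4704
  O-H: 4 × 449 = 1796
  Σ(formed) = 6500 kJ
ΔH = Σ(broken) − Σ(formed) = 4973 − 6500 = −1527 kJ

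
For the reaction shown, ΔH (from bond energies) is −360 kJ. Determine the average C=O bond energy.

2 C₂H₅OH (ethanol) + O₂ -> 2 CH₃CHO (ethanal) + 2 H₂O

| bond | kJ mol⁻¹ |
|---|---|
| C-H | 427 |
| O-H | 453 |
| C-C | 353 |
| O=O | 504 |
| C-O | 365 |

Let D be the C=O bond energy.
Σ(broken) = 2×353 + 10×427 + 2×365 + 2×453 + 1×504 = 7116
Σ(formed) = 2×353 + 8×427 + 2×D + 4×453 = 5934 + 2D
ΔH = Σ(broken) − Σ(formed) = (7116) − (5934 + 2D) = +1182 − 2D
Setting this equal to −360 kJ gives 2D = 1542, so D = 771 kJ/mol.

D(C=O) ≈ 771 kJ/mol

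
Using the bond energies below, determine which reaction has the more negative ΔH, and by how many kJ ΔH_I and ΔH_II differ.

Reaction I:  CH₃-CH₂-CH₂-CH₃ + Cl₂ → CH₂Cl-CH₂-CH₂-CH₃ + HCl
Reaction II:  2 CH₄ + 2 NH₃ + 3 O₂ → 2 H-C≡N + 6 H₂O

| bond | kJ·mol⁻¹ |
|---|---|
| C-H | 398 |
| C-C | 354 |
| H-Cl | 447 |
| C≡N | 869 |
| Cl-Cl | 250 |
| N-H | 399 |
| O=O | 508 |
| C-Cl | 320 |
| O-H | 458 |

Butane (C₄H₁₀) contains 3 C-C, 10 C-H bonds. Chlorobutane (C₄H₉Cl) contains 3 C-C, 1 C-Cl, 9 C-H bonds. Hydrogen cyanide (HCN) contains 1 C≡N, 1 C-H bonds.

Reaction II, by 809 kJ

Reaction I:
  Bonds broken (reactants):
    C-C: 3 × 354 = 1062
    C-H: 10 × 398 = 3980
    Cl-Cl: 1 × 250 = 250
    Σ(broken) = 5292 kJ
  Bonds formed (products):
    C-C: 3 × 354 = 1062
    C-Cl: 1 × 320 = 320
    C-H: 9 × 398 = 3582
    H-Cl: 1 × 447 = 447
    Σ(formed) = 5411 kJ
  ΔH_I = 5292 − 5411 = −119 kJ
Reaction II:
  Bonds broken (reactants):
    C-H: 8 × 398 = 3184
    N-H: 6 × 399 = 2394
    O=O: 3 × 508 = 1524
    Σ(broken) = 7102 kJ
  Bonds formed (products):
    C≡N: 2 × 869 = 1738
    C-H: 2 × 398 = 796
    O-H: 12 × 458 = 5496
    Σ(formed) = 8030 kJ
  ΔH_II = 7102 − 8030 = −928 kJ
ΔH_I − ΔH_II = +809 kJ, so reaction II has the more negative ΔH; |ΔH_I − ΔH_II| = 809 kJ.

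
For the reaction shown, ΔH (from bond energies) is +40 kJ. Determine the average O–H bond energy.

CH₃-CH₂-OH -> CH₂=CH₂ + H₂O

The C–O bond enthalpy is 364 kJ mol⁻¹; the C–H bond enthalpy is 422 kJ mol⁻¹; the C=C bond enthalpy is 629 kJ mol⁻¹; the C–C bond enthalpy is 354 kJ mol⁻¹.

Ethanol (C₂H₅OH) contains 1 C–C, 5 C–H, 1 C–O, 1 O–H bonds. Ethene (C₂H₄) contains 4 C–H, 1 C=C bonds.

Let D be the O–H bond energy.
Σ(broken) = 1×354 + 5×422 + 1×364 + 1×D = 2828 + D
Σ(formed) = 4×422 + 1×629 + 2×D = 2317 + 2D
ΔH = Σ(broken) − Σ(formed) = (2828 + D) − (2317 + 2D) = +511 − D
Setting this equal to +40 kJ gives D = 471 kJ/mol.

D(O–H) ≈ 471 kJ/mol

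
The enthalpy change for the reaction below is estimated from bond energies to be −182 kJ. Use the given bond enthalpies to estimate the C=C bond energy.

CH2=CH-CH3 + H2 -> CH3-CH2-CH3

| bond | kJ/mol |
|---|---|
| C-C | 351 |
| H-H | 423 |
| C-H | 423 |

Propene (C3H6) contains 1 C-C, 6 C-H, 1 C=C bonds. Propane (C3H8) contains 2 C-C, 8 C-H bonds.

Let D be the C=C bond energy.
Σ(broken) = 1×351 + 6×423 + 1×D + 1×423 = 3312 + D
Σ(formed) = 2×351 + 8×423 = 4086
ΔH = Σ(broken) − Σ(formed) = (3312 + D) − (4086) = −774 + D
Setting this equal to −182 kJ gives D = 592 kJ/mol.

D(C=C) ≈ 592 kJ/mol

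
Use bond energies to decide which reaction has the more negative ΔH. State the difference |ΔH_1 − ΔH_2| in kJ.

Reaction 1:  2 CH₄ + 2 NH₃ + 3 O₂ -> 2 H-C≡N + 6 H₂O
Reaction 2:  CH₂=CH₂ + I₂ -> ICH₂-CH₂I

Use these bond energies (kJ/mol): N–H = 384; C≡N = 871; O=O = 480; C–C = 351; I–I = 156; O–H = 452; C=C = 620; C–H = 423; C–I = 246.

Reaction 1, by 817 kJ

Reaction 1:
  Bonds broken (reactants):
    C–H: 8 × 423 = 3384
    N–H: 6 × 384 = 2304
    O=O: 3 × 480 = 1440
    Σ(broken) = 7128 kJ
  Bonds formed (products):
    C≡N: 2 × 871 = 1742
    C–H: 2 × 423 = 846
    O–H: 12 × 452 = 5424
    Σ(formed) = 8012 kJ
  ΔH_1 = 7128 − 8012 = −884 kJ
Reaction 2:
  Bonds broken (reactants):
    C–H: 4 × 423 = 1692
    C=C: 1 × 620 = 620
    I–I: 1 × 156 = 156
    Σ(broken) = 2468 kJ
  Bonds formed (products):
    C–C: 1 × 351 = 351
    C–H: 4 × 423 = 1692
    C–I: 2 × 246 = 492
    Σ(formed) = 2535 kJ
  ΔH_2 = 2468 − 2535 = −67 kJ
ΔH_1 − ΔH_2 = −817 kJ, so reaction 1 has the more negative ΔH; |ΔH_1 − ΔH_2| = 817 kJ.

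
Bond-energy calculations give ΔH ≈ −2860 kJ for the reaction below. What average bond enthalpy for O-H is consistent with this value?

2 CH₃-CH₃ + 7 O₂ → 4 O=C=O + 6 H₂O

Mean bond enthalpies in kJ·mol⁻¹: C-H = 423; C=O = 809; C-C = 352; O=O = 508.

Let D be the O-H bond energy.
Σ(broken) = 2×352 + 12×423 + 7×508 = 9336
Σ(formed) = 8×809 + 12×D = 6472 + 12D
ΔH = Σ(broken) − Σ(formed) = (9336) − (6472 + 12D) = +2864 − 12D
Setting this equal to −2860 kJ gives 12D = 5724, so D = 477 kJ/mol.

D(O-H) ≈ 477 kJ/mol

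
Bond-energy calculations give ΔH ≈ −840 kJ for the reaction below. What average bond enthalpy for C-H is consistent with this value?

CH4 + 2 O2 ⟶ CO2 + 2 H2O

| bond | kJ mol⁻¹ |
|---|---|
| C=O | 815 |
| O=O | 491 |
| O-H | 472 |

Let D be the C-H bond energy.
Σ(broken) = 4×D + 2×491 = 982 + 4D
Σ(formed) = 2×815 + 4×472 = 3518
ΔH = Σ(broken) − Σ(formed) = (982 + 4D) − (3518) = −2536 + 4D
Setting this equal to −840 kJ gives 4D = 1696, so D = 424 kJ/mol.

D(C-H) ≈ 424 kJ/mol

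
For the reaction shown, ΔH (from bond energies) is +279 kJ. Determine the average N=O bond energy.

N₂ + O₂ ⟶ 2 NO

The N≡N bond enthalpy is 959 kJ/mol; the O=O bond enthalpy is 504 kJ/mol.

Let D be the N=O bond energy.
Σ(broken) = 1×959 + 1×504 = 1463
Σ(formed) = 2×D = 2D
ΔH = Σ(broken) − Σ(formed) = (1463) − (2D) = +1463 − 2D
Setting this equal to +279 kJ gives 2D = 1184, so D = 592 kJ/mol.

D(N=O) ≈ 592 kJ/mol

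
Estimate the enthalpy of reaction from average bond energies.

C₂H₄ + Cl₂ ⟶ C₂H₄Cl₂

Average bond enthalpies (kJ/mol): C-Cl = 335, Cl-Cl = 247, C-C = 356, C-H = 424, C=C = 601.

Bonds broken (reactants):
  C-H: 4 × 424 = 1696
  C=C: 1 × 601 = 601
  Cl-Cl: 1 × 247 = 247
  Σ(broken) = 2544 kJ
Bonds formed (products):
  C-C: 1 × 356 = 356
  C-Cl: 2 × 335 = 670
  C-H: 4 × 424 = 1696
  Σ(formed) = 2722 kJ
ΔH = Σ(broken) − Σ(formed) = 2544 − 2722 = −178 kJ

ΔH ≈ −178 kJ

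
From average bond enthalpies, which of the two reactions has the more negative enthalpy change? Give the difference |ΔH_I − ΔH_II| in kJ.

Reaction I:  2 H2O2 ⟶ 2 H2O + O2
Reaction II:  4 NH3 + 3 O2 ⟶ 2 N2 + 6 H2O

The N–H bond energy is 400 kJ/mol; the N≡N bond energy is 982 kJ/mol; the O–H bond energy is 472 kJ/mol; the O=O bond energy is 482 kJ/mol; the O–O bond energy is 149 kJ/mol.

Reaction I:
  Bonds broken (reactants):
    O–H: 4 × 472 = 1888
    O–O: 2 × 149 = 298
    Σ(broken) = 2186 kJ
  Bonds formed (products):
    O–H: 4 × 472 = 1888
    O=O: 1 × 482 = 482
    Σ(formed) = 2370 kJ
  ΔH_I = 2186 − 2370 = −184 kJ
Reaction II:
  Bonds broken (reactants):
    N–H: 12 × 400 = 4800
    O=O: 3 × 482 = 1446
    Σ(broken) = 6246 kJ
  Bonds formed (products):
    N≡N: 2 × 982 = 1964
    O–H: 12 × 472 = 5664
    Σ(formed) = 7628 kJ
  ΔH_II = 6246 − 7628 = −1382 kJ
ΔH_I − ΔH_II = +1198 kJ, so reaction II has the more negative ΔH; |ΔH_I − ΔH_II| = 1198 kJ.

Reaction II, by 1198 kJ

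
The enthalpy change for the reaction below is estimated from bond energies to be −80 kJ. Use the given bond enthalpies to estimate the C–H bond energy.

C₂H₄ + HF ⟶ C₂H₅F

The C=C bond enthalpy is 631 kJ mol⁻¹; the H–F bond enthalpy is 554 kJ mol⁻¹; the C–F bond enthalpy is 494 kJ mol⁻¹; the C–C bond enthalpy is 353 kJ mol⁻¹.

D(C–H) ≈ 418 kJ/mol

Let D be the C–H bond energy.
Σ(broken) = 4×D + 1×631 + 1×554 = 1185 + 4D
Σ(formed) = 1×353 + 1×494 + 5×D = 847 + 5D
ΔH = Σ(broken) − Σ(formed) = (1185 + 4D) − (847 + 5D) = +338 − D
Setting this equal to −80 kJ gives D = 418 kJ/mol.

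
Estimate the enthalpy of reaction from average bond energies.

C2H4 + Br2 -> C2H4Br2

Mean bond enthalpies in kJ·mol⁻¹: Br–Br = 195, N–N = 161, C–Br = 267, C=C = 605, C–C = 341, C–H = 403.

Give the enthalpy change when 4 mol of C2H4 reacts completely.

ΔH = −300 kJ

Bonds broken (reactants):
  Br–Br: 1 × 195 = 195
  C–H: 4 × 403 = 1612
  C=C: 1 × 605 = 605
  Σ(broken) = 2412 kJ
Bonds formed (products):
  C–Br: 2 × 267 = 534
  C–C: 1 × 341 = 341
  C–H: 4 × 403 = 1612
  Σ(formed) = 2487 kJ
ΔH = Σ(broken) − Σ(formed) = 2412 − 2487 = −75 kJ
For 4× the reaction as written: 4 × (−75) = −300 kJ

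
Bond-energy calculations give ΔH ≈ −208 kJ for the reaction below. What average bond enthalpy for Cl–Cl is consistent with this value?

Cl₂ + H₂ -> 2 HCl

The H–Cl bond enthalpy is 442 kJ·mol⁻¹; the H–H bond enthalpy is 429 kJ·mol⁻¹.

Let D be the Cl–Cl bond energy.
Σ(broken) = 1×D + 1×429 = 429 + D
Σ(formed) = 2×442 = 884
ΔH = Σ(broken) − Σ(formed) = (429 + D) − (884) = −455 + D
Setting this equal to −208 kJ gives D = 247 kJ/mol.

D(Cl–Cl) ≈ 247 kJ/mol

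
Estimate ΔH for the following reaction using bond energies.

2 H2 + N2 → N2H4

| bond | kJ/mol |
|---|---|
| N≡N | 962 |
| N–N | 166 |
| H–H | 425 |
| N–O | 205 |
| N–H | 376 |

ΔH ≈ +142 kJ

Bonds broken (reactants):
  H–H: 2 × 425 = 850
  N≡N: 1 × 962 = 962
  Σ(broken) = 1812 kJ
Bonds formed (products):
  N–H: 4 × 376 = 1504
  N–N: 1 × 166 = 166
  Σ(formed) = 1670 kJ
ΔH = Σ(broken) − Σ(formed) = 1812 − 1670 = +142 kJ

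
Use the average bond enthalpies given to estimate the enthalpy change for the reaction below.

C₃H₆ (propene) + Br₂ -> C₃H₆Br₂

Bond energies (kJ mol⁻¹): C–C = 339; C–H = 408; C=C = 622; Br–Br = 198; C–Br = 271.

Bonds broken (reactants):
  Br–Br: 1 × 198 = 198
  C–C: 1 × 339 = 339
  C–H: 6 × 408 = 2448
  C=C: 1 × 622 = 622
  Σ(broken) = 3607 kJ
Bonds formed (products):
  C–Br: 2 × 271 = 542
  C–C: 2 × 339 = 678
  C–H: 6 × 408 = 2448
  Σ(formed) = 3668 kJ
ΔH = Σ(broken) − Σ(formed) = 3607 − 3668 = −61 kJ

ΔH ≈ −61 kJ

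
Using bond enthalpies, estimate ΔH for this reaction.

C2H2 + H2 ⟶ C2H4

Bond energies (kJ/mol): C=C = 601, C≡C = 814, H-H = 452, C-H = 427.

ΔH ≈ −189 kJ

Bonds broken (reactants):
  C≡C: 1 × 814 = 814
  C-H: 2 × 427 = 854
  H-H: 1 × 452 = 452
  Σ(broken) = 2120 kJ
Bonds formed (products):
  C-H: 4 × 427 = 1708
  C=C: 1 × 601 = 601
  Σ(formed) = 2309 kJ
ΔH = Σ(broken) − Σ(formed) = 2120 − 2309 = −189 kJ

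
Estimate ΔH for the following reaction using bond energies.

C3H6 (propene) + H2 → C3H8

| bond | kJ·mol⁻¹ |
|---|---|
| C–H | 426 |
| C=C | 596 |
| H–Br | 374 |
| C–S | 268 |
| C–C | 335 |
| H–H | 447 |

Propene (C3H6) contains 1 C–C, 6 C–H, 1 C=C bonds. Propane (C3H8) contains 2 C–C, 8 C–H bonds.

ΔH ≈ −144 kJ

Bonds broken (reactants):
  C–C: 1 × 335 = 335
  C–H: 6 × 426 = 2556
  C=C: 1 × 596 = 596
  H–H: 1 × 447 = 447
  Σ(broken) = 3934 kJ
Bonds formed (products):
  C–C: 2 × 335 = 670
  C–H: 8 × 426 = 3408
  Σ(formed) = 4078 kJ
ΔH = Σ(broken) − Σ(formed) = 3934 − 4078 = −144 kJ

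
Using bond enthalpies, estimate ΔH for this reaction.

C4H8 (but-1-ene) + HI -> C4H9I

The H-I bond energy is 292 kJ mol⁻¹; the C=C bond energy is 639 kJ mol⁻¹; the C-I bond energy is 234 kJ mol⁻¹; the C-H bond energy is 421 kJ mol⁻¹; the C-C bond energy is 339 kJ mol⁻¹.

Bonds broken (reactants):
  C-C: 2 × 339 = 678
  C-H: 8 × 421 = 3368
  C=C: 1 × 639 = 639
  H-I: 1 × 292 = 292
  Σ(broken) = 4977 kJ
Bonds formed (products):
  C-C: 3 × 339 = 1017
  C-H: 9 × 421 = 3789
  C-I: 1 × 234 = 234
  Σ(formed) = 5040 kJ
ΔH = Σ(broken) − Σ(formed) = 4977 − 5040 = −63 kJ

ΔH ≈ −63 kJ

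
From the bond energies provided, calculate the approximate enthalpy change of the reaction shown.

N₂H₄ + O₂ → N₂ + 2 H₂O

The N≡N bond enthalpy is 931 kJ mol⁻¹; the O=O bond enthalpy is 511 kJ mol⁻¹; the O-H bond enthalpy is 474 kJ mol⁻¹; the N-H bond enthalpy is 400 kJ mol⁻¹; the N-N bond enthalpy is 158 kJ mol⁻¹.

Bonds broken (reactants):
  N-H: 4 × 400 = 1600
  N-N: 1 × 158 = 158
  O=O: 1 × 511 = 511
  Σ(broken) = 2269 kJ
Bonds formed (products):
  N≡N: 1 × 931 = 931
  O-H: 4 × 474 = 1896
  Σ(formed) = 2827 kJ
ΔH = Σ(broken) − Σ(formed) = 2269 − 2827 = −558 kJ

ΔH ≈ −558 kJ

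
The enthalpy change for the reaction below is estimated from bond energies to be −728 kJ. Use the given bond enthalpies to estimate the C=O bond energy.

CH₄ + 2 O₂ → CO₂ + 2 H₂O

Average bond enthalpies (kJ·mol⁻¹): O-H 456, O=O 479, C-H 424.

D(C=O) ≈ 779 kJ/mol

Let D be the C=O bond energy.
Σ(broken) = 4×424 + 2×479 = 2654
Σ(formed) = 2×D + 4×456 = 1824 + 2D
ΔH = Σ(broken) − Σ(formed) = (2654) − (1824 + 2D) = +830 − 2D
Setting this equal to −728 kJ gives 2D = 1558, so D = 779 kJ/mol.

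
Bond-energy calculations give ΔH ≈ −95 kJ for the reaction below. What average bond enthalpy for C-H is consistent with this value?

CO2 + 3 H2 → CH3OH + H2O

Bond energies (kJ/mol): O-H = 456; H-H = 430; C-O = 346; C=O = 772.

Let D be the C-H bond energy.
Σ(broken) = 2×772 + 3×430 = 2834
Σ(formed) = 3×D + 1×346 + 3×456 = 1714 + 3D
ΔH = Σ(broken) − Σ(formed) = (2834) − (1714 + 3D) = +1120 − 3D
Setting this equal to −95 kJ gives 3D = 1215, so D = 405 kJ/mol.

D(C-H) ≈ 405 kJ/mol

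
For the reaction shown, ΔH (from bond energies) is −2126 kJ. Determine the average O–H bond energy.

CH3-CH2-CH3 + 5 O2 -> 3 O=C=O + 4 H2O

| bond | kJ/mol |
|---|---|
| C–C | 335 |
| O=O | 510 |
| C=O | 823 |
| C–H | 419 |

Let D be the O–H bond energy.
Σ(broken) = 2×335 + 8×419 + 5×510 = 6572
Σ(formed) = 6×823 + 8×D = 4938 + 8D
ΔH = Σ(broken) − Σ(formed) = (6572) − (4938 + 8D) = +1634 − 8D
Setting this equal to −2126 kJ gives 8D = 3760, so D = 470 kJ/mol.

D(O–H) ≈ 470 kJ/mol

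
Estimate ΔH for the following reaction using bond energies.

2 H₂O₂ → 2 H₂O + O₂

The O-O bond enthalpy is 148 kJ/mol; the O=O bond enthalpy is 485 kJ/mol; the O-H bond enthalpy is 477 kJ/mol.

Bonds broken (reactants):
  O-H: 4 × 477 = 1908
  O-O: 2 × 148 = 296
  Σ(broken) = 2204 kJ
Bonds formed (products):
  O-H: 4 × 477 = 1908
  O=O: 1 × 485 = 485
  Σ(formed) = 2393 kJ
ΔH = Σ(broken) − Σ(formed) = 2204 − 2393 = −189 kJ

ΔH ≈ −189 kJ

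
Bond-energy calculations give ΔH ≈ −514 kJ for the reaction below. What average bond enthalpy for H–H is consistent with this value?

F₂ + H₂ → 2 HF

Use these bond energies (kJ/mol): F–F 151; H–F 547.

D(H–H) ≈ 429 kJ/mol

Let D be the H–H bond energy.
Σ(broken) = 1×151 + 1×D = 151 + D
Σ(formed) = 2×547 = 1094
ΔH = Σ(broken) − Σ(formed) = (151 + D) − (1094) = −943 + D
Setting this equal to −514 kJ gives D = 429 kJ/mol.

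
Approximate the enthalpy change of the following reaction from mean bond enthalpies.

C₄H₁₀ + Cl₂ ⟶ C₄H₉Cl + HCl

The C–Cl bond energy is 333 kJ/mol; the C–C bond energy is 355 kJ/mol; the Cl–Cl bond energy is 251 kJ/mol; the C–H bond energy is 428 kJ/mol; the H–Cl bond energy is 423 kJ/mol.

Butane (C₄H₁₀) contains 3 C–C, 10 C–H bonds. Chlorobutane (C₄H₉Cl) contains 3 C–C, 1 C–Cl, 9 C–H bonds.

Bonds broken (reactants):
  C–C: 3 × 355 = 1065
  C–H: 10 × 428 = 4280
  Cl–Cl: 1 × 251 = 251
  Σ(broken) = 5596 kJ
Bonds formed (products):
  C–C: 3 × 355 = 1065
  C–Cl: 1 × 333 = 333
  C–H: 9 × 428 = 3852
  H–Cl: 1 × 423 = 423
  Σ(formed) = 5673 kJ
ΔH = Σ(broken) − Σ(formed) = 5596 − 5673 = −77 kJ

ΔH ≈ −77 kJ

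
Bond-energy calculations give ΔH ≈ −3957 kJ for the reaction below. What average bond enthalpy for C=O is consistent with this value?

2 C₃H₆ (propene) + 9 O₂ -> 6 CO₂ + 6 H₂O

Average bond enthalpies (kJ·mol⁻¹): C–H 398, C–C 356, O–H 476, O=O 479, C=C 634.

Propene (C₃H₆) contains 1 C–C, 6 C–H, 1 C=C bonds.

Let D be the C=O bond energy.
Σ(broken) = 2×356 + 12×398 + 2×634 + 9×479 = 11067
Σ(formed) = 12×D + 12×476 = 5712 + 12D
ΔH = Σ(broken) − Σ(formed) = (11067) − (5712 + 12D) = +5355 − 12D
Setting this equal to −3957 kJ gives 12D = 9312, so D = 776 kJ/mol.

D(C=O) ≈ 776 kJ/mol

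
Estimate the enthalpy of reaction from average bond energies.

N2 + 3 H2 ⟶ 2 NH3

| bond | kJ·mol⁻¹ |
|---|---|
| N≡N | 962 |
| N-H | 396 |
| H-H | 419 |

ΔH ≈ −157 kJ

Bonds broken (reactants):
  H-H: 3 × 419 = 1257
  N≡N: 1 × 962 = 962
  Σ(broken) = 2219 kJ
Bonds formed (products):
  N-H: 6 × 396 = 2376
  Σ(formed) = 2376 kJ
ΔH = Σ(broken) − Σ(formed) = 2219 − 2376 = −157 kJ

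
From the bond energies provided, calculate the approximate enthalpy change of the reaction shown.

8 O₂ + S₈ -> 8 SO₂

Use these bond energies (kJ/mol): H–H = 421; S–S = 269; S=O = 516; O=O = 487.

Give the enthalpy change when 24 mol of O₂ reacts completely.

Bonds broken (reactants):
  O=O: 8 × 487 = 3896
  S–S: 8 × 269 = 2152
  Σ(broken) = 6048 kJ
Bonds formed (products):
  S=O: 16 × 516 = 8256
  Σ(formed) = 8256 kJ
ΔH = Σ(broken) − Σ(formed) = 6048 − 8256 = −2208 kJ
For 3× the reaction as written: 3 × (−2208) = −6624 kJ

ΔH = −6624 kJ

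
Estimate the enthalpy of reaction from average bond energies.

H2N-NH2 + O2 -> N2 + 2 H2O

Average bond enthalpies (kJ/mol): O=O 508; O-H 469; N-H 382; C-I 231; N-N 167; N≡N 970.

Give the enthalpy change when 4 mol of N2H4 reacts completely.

Bonds broken (reactants):
  N-H: 4 × 382 = 1528
  N-N: 1 × 167 = 167
  O=O: 1 × 508 = 508
  Σ(broken) = 2203 kJ
Bonds formed (products):
  N≡N: 1 × 970 = 970
  O-H: 4 × 469 = 1876
  Σ(formed) = 2846 kJ
ΔH = Σ(broken) − Σ(formed) = 2203 − 2846 = −643 kJ
For 4× the reaction as written: 4 × (−643) = −2572 kJ

ΔH = −2572 kJ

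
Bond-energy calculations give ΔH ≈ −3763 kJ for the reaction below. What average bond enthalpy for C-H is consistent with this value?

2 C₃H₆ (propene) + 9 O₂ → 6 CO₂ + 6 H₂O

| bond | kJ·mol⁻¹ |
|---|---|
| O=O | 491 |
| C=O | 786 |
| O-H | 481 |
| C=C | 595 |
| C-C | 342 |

Let D be the C-H bond energy.
Σ(broken) = 2×342 + 12×D + 2×595 + 9×491 = 6293 + 12D
Σ(formed) = 12×786 + 12×481 = 15204
ΔH = Σ(broken) − Σ(formed) = (6293 + 12D) − (15204) = −8911 + 12D
Setting this equal to −3763 kJ gives 12D = 5148, so D = 429 kJ/mol.

D(C-H) ≈ 429 kJ/mol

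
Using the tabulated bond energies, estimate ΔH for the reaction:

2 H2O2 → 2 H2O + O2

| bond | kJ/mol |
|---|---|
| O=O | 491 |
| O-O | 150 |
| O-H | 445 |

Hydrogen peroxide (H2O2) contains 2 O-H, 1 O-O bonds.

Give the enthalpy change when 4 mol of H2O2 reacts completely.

ΔH = −382 kJ

Bonds broken (reactants):
  O-H: 4 × 445 = 1780
  O-O: 2 × 150 = 300
  Σ(broken) = 2080 kJ
Bonds formed (products):
  O-H: 4 × 445 = 1780
  O=O: 1 × 491 = 491
  Σ(formed) = 2271 kJ
ΔH = Σ(broken) − Σ(formed) = 2080 − 2271 = −191 kJ
For 2× the reaction as written: 2 × (−191) = −382 kJ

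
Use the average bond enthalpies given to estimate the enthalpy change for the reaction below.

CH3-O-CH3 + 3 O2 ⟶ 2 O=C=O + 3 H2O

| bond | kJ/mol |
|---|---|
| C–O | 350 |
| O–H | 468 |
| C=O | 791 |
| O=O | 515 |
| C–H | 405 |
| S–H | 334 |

Bonds broken (reactants):
  C–H: 6 × 405 = 2430
  C–O: 2 × 350 = 700
  O=O: 3 × 515 = 1545
  Σ(broken) = 4675 kJ
Bonds formed (products):
  C=O: 4 × 791 = 3164
  O–H: 6 × 468 = 2808
  Σ(formed) = 5972 kJ
ΔH = Σ(broken) − Σ(formed) = 4675 − 5972 = −1297 kJ

ΔH ≈ −1297 kJ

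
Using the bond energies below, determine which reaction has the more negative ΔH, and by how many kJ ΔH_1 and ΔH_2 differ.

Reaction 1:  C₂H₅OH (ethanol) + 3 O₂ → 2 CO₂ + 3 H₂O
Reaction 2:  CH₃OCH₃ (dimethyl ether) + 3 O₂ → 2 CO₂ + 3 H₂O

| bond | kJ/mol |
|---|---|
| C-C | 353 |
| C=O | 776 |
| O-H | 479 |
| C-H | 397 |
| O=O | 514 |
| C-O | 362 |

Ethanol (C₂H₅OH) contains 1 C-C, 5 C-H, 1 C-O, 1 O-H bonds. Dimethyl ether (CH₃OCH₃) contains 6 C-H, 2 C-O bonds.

Reaction 1:
  Bonds broken (reactants):
    C-C: 1 × 353 = 353
    C-H: 5 × 397 = 1985
    C-O: 1 × 362 = 362
    O-H: 1 × 479 = 479
    O=O: 3 × 514 = 1542
    Σ(broken) = 4721 kJ
  Bonds formed (products):
    C=O: 4 × 776 = 3104
    O-H: 6 × 479 = 2874
    Σ(formed) = 5978 kJ
  ΔH_1 = 4721 − 5978 = −1257 kJ
Reaction 2:
  Bonds broken (reactants):
    C-H: 6 × 397 = 2382
    C-O: 2 × 362 = 724
    O=O: 3 × 514 = 1542
    Σ(broken) = 4648 kJ
  Bonds formed (products):
    C=O: 4 × 776 = 3104
    O-H: 6 × 479 = 2874
    Σ(formed) = 5978 kJ
  ΔH_2 = 4648 − 5978 = −1330 kJ
ΔH_1 − ΔH_2 = +73 kJ, so reaction 2 has the more negative ΔH; |ΔH_1 − ΔH_2| = 73 kJ.

Reaction 2, by 73 kJ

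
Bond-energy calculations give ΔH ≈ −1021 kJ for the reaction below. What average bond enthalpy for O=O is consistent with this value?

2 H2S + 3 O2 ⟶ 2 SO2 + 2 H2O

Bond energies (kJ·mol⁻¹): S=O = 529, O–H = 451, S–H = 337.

D(O=O) ≈ 517 kJ/mol

Let D be the O=O bond energy.
Σ(broken) = 3×D + 4×337 = 1348 + 3D
Σ(formed) = 4×451 + 4×529 = 3920
ΔH = Σ(broken) − Σ(formed) = (1348 + 3D) − (3920) = −2572 + 3D
Setting this equal to −1021 kJ gives 3D = 1551, so D = 517 kJ/mol.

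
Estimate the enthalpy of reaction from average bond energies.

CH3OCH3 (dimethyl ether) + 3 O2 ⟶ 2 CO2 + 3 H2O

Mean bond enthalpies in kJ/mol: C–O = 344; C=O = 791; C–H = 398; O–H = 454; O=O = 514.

Bonds broken (reactants):
  C–H: 6 × 398 = 2388
  C–O: 2 × 344 = 688
  O=O: 3 × 514 = 1542
  Σ(broken) = 4618 kJ
Bonds formed (products):
  C=O: 4 × 791 = 3164
  O–H: 6 × 454 = 2724
  Σ(formed) = 5888 kJ
ΔH = Σ(broken) − Σ(formed) = 4618 − 5888 = −1270 kJ

ΔH ≈ −1270 kJ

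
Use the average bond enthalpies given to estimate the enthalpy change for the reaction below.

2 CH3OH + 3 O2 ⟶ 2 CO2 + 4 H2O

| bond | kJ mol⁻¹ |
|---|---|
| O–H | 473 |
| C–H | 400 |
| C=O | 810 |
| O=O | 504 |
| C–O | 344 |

ΔH ≈ −1478 kJ

Bonds broken (reactants):
  C–H: 6 × 400 = 2400
  C–O: 2 × 344 = 688
  O–H: 2 × 473 = 946
  O=O: 3 × 504 = 1512
  Σ(broken) = 5546 kJ
Bonds formed (products):
  C=O: 4 × 810 = 3240
  O–H: 8 × 473 = 3784
  Σ(formed) = 7024 kJ
ΔH = Σ(broken) − Σ(formed) = 5546 − 7024 = −1478 kJ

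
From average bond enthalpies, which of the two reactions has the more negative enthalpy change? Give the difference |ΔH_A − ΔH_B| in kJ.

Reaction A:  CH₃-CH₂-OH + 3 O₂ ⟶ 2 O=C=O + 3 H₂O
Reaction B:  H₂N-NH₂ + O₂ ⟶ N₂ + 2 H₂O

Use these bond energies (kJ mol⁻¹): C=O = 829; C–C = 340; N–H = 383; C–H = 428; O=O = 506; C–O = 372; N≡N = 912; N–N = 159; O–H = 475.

Reaction A:
  Bonds broken (reactants):
    C–C: 1 × 340 = 340
    C–H: 5 × 428 = 2140
    C–O: 1 × 372 = 372
    O–H: 1 × 475 = 475
    O=O: 3 × 506 = 1518
    Σ(broken) = 4845 kJ
  Bonds formed (products):
    C=O: 4 × 829 = 3316
    O–H: 6 × 475 = 2850
    Σ(formed) = 6166 kJ
  ΔH_A = 4845 − 6166 = −1321 kJ
Reaction B:
  Bonds broken (reactants):
    N–H: 4 × 383 = 1532
    N–N: 1 × 159 = 159
    O=O: 1 × 506 = 506
    Σ(broken) = 2197 kJ
  Bonds formed (products):
    N≡N: 1 × 912 = 912
    O–H: 4 × 475 = 1900
    Σ(formed) = 2812 kJ
  ΔH_B = 2197 − 2812 = −615 kJ
ΔH_A − ΔH_B = −706 kJ, so reaction A has the more negative ΔH; |ΔH_A − ΔH_B| = 706 kJ.

Reaction A, by 706 kJ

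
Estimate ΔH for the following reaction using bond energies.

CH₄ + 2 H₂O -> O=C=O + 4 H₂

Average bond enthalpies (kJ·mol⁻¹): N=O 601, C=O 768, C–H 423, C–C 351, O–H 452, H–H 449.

ΔH ≈ +168 kJ

Bonds broken (reactants):
  C–H: 4 × 423 = 1692
  O–H: 4 × 452 = 1808
  Σ(broken) = 3500 kJ
Bonds formed (products):
  C=O: 2 × 768 = 1536
  H–H: 4 × 449 = 1796
  Σ(formed) = 3332 kJ
ΔH = Σ(broken) − Σ(formed) = 3500 − 3332 = +168 kJ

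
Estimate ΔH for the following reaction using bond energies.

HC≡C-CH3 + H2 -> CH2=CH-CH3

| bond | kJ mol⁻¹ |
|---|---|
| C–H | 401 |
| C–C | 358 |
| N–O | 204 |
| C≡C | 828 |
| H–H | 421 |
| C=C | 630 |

ΔH ≈ −183 kJ

Bonds broken (reactants):
  C≡C: 1 × 828 = 828
  C–C: 1 × 358 = 358
  C–H: 4 × 401 = 1604
  H–H: 1 × 421 = 421
  Σ(broken) = 3211 kJ
Bonds formed (products):
  C–C: 1 × 358 = 358
  C–H: 6 × 401 = 2406
  C=C: 1 × 630 = 630
  Σ(formed) = 3394 kJ
ΔH = Σ(broken) − Σ(formed) = 3211 − 3394 = −183 kJ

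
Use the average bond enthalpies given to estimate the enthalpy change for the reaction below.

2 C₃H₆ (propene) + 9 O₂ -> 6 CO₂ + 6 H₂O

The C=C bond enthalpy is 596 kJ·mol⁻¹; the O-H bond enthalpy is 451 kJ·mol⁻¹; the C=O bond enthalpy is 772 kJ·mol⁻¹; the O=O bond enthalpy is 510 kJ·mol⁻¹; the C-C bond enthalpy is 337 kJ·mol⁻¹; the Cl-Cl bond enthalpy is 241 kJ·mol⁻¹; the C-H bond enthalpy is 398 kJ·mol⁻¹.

Bonds broken (reactants):
  C-C: 2 × 337 = 674
  C-H: 12 × 398 = 4776
  C=C: 2 × 596 = 1192
  O=O: 9 × 510 = 4590
  Σ(broken) = 11232 kJ
Bonds formed (products):
  C=O: 12 × 772 = 9264
  O-H: 12 × 451 = 5412
  Σ(formed) = 14676 kJ
ΔH = Σ(broken) − Σ(formed) = 11232 − 14676 = −3444 kJ

ΔH ≈ −3444 kJ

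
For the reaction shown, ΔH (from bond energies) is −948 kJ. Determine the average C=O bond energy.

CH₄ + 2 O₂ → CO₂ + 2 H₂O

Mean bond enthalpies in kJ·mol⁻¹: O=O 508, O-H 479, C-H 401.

Let D be the C=O bond energy.
Σ(broken) = 4×401 + 2×508 = 2620
Σ(formed) = 2×D + 4×479 = 1916 + 2D
ΔH = Σ(broken) − Σ(formed) = (2620) − (1916 + 2D) = +704 − 2D
Setting this equal to −948 kJ gives 2D = 1652, so D = 826 kJ/mol.

D(C=O) ≈ 826 kJ/mol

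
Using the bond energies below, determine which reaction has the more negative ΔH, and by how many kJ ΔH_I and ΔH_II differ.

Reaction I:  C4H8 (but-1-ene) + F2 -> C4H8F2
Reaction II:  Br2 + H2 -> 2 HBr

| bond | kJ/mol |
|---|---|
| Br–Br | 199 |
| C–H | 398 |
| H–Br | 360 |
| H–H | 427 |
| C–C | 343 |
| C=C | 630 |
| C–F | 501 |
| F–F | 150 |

Reaction I:
  Bonds broken (reactants):
    C–C: 2 × 343 = 686
    C–H: 8 × 398 = 3184
    C=C: 1 × 630 = 630
    F–F: 1 × 150 = 150
    Σ(broken) = 4650 kJ
  Bonds formed (products):
    C–C: 3 × 343 = 1029
    C–F: 2 × 501 = 1002
    C–H: 8 × 398 = 3184
    Σ(formed) = 5215 kJ
  ΔH_I = 4650 − 5215 = −565 kJ
Reaction II:
  Bonds broken (reactants):
    Br–Br: 1 × 199 = 199
    H–H: 1 × 427 = 427
    Σ(broken) = 626 kJ
  Bonds formed (products):
    H–Br: 2 × 360 = 720
    Σ(formed) = 720 kJ
  ΔH_II = 626 − 720 = −94 kJ
ΔH_I − ΔH_II = −471 kJ, so reaction I has the more negative ΔH; |ΔH_I − ΔH_II| = 471 kJ.

Reaction I, by 471 kJ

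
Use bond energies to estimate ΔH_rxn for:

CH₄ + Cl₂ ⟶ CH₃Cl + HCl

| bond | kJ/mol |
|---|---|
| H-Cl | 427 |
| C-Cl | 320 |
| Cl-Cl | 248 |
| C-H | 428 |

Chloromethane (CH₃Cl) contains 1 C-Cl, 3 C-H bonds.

Bonds broken (reactants):
  C-H: 4 × 428 = 1712
  Cl-Cl: 1 × 248 = 248
  Σ(broken) = 1960 kJ
Bonds formed (products):
  C-Cl: 1 × 320 = 320
  C-H: 3 × 428 = 1284
  H-Cl: 1 × 427 = 427
  Σ(formed) = 2031 kJ
ΔH = Σ(broken) − Σ(formed) = 1960 − 2031 = −71 kJ

ΔH ≈ −71 kJ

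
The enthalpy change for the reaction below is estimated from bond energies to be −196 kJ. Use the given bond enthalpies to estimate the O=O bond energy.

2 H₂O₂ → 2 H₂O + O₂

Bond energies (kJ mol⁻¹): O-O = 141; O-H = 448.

D(O=O) ≈ 478 kJ/mol

Let D be the O=O bond energy.
Σ(broken) = 4×448 + 2×141 = 2074
Σ(formed) = 4×448 + 1×D = 1792 + D
ΔH = Σ(broken) − Σ(formed) = (2074) − (1792 + D) = +282 − D
Setting this equal to −196 kJ gives D = 478 kJ/mol.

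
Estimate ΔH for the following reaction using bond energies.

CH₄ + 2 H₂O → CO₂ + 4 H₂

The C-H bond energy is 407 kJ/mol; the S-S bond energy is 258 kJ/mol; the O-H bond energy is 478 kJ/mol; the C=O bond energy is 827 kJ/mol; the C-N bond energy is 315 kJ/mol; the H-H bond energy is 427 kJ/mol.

Bonds broken (reactants):
  C-H: 4 × 407 = 1628
  O-H: 4 × 478 = 1912
  Σ(broken) = 3540 kJ
Bonds formed (products):
  C=O: 2 × 827 = 1654
  H-H: 4 × 427 = 1708
  Σ(formed) = 3362 kJ
ΔH = Σ(broken) − Σ(formed) = 3540 − 3362 = +178 kJ

ΔH ≈ +178 kJ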